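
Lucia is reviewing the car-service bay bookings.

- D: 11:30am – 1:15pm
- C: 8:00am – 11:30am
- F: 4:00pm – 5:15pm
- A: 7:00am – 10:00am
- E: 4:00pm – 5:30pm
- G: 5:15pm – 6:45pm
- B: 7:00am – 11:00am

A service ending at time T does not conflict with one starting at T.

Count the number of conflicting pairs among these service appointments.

5

Sorted by start: A, B, C, D, E, F, G.
B starts before A ends → A and B overlap.
C starts before A ends → A and C overlap.
D starts after A ends; A is clear from here.
C starts before B ends → B and C overlap.
D starts after B ends; B is clear from here.
D starts exactly when C ends (back-to-back, no overlap); C is clear from here.
E starts after D ends; D is clear from here.
F starts before E ends → E and F overlap.
G starts before E ends → E and G overlap.
G starts exactly when F ends (back-to-back, no overlap).
Overlapping pairs: A & B, A & C, B & C, E & F, E & G — 5 in total.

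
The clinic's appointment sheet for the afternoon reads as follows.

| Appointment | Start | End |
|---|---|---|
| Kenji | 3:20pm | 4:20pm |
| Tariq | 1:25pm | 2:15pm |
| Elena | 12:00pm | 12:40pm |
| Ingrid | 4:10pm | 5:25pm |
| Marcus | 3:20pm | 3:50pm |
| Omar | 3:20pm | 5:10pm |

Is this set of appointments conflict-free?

No

Sorted by start: Elena, Tariq, Kenji, Marcus, Omar, Ingrid.
Tariq starts after Elena ends — done with Elena.
Kenji starts after Tariq ends — done with Tariq.
Marcus starts before Kenji ends → Kenji and Marcus overlap.
That's a conflict, so the schedule is not conflict-free.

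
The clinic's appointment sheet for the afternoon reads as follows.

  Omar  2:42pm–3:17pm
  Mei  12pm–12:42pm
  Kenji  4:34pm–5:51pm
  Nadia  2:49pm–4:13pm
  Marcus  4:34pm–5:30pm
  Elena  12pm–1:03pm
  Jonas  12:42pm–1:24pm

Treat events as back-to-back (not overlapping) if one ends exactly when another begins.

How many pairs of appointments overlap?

Sorted by start: Elena, Mei, Jonas, Omar, Nadia, Marcus, Kenji.
Mei starts before Elena ends → Elena and Mei overlap.
Jonas starts before Elena ends → Elena and Jonas overlap.
Omar starts after Elena ends, so nothing later overlaps Elena either.
Jonas starts exactly when Mei ends (back-to-back, no overlap), so nothing later overlaps Mei either.
Omar starts after Jonas ends, so nothing later overlaps Jonas either.
Nadia starts before Omar ends → Omar and Nadia overlap.
Marcus starts after Omar ends, so nothing later overlaps Omar either.
Marcus starts after Nadia ends, so nothing later overlaps Nadia either.
Kenji starts before Marcus ends → Marcus and Kenji overlap.
Overlapping pairs: Elena & Jonas, Elena & Mei, Kenji & Marcus, Nadia & Omar — 4 in total.

4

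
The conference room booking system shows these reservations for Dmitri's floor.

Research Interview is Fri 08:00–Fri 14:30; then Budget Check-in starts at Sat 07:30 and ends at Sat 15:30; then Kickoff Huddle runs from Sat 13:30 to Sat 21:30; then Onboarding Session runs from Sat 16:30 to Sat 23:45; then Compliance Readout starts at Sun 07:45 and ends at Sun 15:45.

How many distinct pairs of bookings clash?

Sorted by start: Research Interview, Budget Check-in, Kickoff Huddle, Onboarding Session, Compliance Readout.
Budget Check-in starts after Research Interview ends, so nothing later overlaps Research Interview either.
Kickoff Huddle starts before Budget Check-in ends → Budget Check-in and Kickoff Huddle overlap.
Onboarding Session starts after Budget Check-in ends, so nothing later overlaps Budget Check-in either.
Onboarding Session starts before Kickoff Huddle ends → Kickoff Huddle and Onboarding Session overlap.
Compliance Readout starts after Kickoff Huddle ends.
Compliance Readout starts after Onboarding Session ends.
Overlapping pairs: Budget Check-in & Kickoff Huddle, Kickoff Huddle & Onboarding Session — 2 in total.

2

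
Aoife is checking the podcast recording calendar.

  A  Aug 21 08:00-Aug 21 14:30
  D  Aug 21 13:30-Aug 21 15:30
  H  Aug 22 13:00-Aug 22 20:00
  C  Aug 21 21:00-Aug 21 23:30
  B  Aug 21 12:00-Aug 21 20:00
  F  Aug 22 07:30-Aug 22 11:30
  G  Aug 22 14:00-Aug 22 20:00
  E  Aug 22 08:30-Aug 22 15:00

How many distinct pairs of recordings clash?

7

Check each pair: they overlap iff neither finishes before the other starts.
Sorted by start: A, B, D, C, F, E, H, G.
B starts before A ends → A and B overlap.
D starts before A ends → A and D overlap.
C starts after A ends, so A has no further overlaps.
D starts before B ends → B and D overlap.
C starts after B ends, so B has no further overlaps.
C starts after D ends, so D has no further overlaps.
F starts after C ends, so C has no further overlaps.
E starts before F ends → F and E overlap.
H starts after F ends, so F has no further overlaps.
H starts before E ends → E and H overlap.
G starts before E ends → E and G overlap.
G starts before H ends → H and G overlap.
Overlapping pairs: A & B, A & D, B & D, E & F, E & G, E & H, G & H — 7 in total.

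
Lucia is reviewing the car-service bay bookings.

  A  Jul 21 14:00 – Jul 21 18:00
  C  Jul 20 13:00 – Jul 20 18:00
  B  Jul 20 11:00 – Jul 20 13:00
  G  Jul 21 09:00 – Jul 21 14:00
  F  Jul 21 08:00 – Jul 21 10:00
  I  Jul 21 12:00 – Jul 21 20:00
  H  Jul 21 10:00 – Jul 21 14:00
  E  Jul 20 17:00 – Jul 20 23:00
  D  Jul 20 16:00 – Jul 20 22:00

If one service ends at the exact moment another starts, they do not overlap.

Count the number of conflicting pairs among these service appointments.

8

Sorted by start: B, C, D, E, F, G, H, I, A.
C starts exactly when B ends (back-to-back, no overlap), so B has no further overlaps.
D starts before C ends → C and D overlap.
E starts before C ends → C and E overlap.
F starts after C ends, so C has no further overlaps.
E starts before D ends → D and E overlap.
F starts after D ends, so D has no further overlaps.
F starts after E ends, so E has no further overlaps.
G starts before F ends → F and G overlap.
H starts exactly when F ends (back-to-back, no overlap), so F has no further overlaps.
H starts before G ends → G and H overlap.
I starts before G ends → G and I overlap.
A starts exactly when G ends (back-to-back, no overlap).
I starts before H ends → H and I overlap.
A starts exactly when H ends (back-to-back, no overlap).
A starts before I ends → I and A overlap.
Overlapping pairs: A & I, C & D, C & E, D & E, F & G, G & H, G & I, H & I — 8 in total.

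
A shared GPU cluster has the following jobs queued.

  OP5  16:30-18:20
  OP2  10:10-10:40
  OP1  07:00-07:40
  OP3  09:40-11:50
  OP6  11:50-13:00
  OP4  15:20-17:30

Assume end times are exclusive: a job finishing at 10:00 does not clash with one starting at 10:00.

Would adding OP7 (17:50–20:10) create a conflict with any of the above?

Yes — it overlaps OP5

OP1: ends 07:40 at or before OP7 starts 17:50 → clear.
OP3: ends 11:50 at or before OP7 starts 17:50 → clear.
OP2: ends 10:40 at or before OP7 starts 17:50 → clear.
OP6: ends 13:00 at or before OP7 starts 17:50 → clear.
OP4: ends 17:30 at or before OP7 starts 17:50 → clear.
OP5: starts 16:30 before OP7 ends 20:10, and ends 18:20 after OP7 starts 17:50 → overlap.
OP7 overlaps OP5.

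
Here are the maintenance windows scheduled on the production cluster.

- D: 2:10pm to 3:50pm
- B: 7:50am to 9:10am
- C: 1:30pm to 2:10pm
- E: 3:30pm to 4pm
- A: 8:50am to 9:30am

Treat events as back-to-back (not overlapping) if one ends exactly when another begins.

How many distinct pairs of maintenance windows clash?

Two intervals overlap when each starts before the other ends.
Sorted by start: B, A, C, D, E.
A starts before B ends → B and A overlap.
C starts after B ends; B is clear from here.
C starts after A ends; A is clear from here.
D starts exactly when C ends (back-to-back, no overlap); C is clear from here.
E starts before D ends → D and E overlap.
Overlapping pairs: A & B, D & E — 2 in total.

2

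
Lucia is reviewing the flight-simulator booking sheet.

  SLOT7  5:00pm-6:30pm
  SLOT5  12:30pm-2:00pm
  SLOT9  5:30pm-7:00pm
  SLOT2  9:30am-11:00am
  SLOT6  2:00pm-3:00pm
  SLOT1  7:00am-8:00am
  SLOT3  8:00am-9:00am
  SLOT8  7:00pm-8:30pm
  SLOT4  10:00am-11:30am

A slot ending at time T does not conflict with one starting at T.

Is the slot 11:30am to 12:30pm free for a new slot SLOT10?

Yes — the slot is free

SLOT1: ends 8:00am at or before SLOT10 starts 11:30am → clear.
SLOT3: ends 9:00am at or before SLOT10 starts 11:30am → clear.
SLOT2: ends 11:00am at or before SLOT10 starts 11:30am → clear.
SLOT4: ends 11:30am at or before SLOT10 starts 11:30am → clear.
SLOT5: starts 12:30pm at or after SLOT10 ends 12:30pm → clear.
SLOT6: starts 2:00pm at or after SLOT10 ends 12:30pm → clear.
SLOT7: starts 5:00pm at or after SLOT10 ends 12:30pm → clear.
SLOT9: starts 5:30pm at or after SLOT10 ends 12:30pm → clear.
SLOT8: starts 7:00pm at or after SLOT10 ends 12:30pm → clear.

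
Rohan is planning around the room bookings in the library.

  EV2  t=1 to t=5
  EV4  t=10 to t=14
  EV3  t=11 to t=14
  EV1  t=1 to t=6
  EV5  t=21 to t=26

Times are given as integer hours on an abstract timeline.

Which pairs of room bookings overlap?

Sorted by start: EV1, EV2, EV4, EV3, EV5.
EV2 starts before EV1 ends → EV1 and EV2 overlap.
EV4 starts after EV1 ends — done with EV1.
EV4 starts after EV2 ends — done with EV2.
EV3 starts before EV4 ends → EV4 and EV3 overlap.
EV5 starts after EV4 ends.
EV5 starts after EV3 ends.

EV1 & EV2, EV3 & EV4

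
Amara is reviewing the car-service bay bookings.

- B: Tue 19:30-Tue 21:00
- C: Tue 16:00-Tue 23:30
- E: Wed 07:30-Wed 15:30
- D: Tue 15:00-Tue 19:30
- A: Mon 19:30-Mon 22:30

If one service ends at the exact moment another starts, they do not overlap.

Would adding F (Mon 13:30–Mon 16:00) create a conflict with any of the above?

No — it doesn't clash with anything

A: starts Mon 19:30 at or after F ends Mon 16:00 → clear.
D: starts Tue 15:00 at or after F ends Mon 16:00 → clear.
C: starts Tue 16:00 at or after F ends Mon 16:00 → clear.
B: starts Tue 19:30 at or after F ends Mon 16:00 → clear.
E: starts Wed 07:30 at or after F ends Mon 16:00 → clear.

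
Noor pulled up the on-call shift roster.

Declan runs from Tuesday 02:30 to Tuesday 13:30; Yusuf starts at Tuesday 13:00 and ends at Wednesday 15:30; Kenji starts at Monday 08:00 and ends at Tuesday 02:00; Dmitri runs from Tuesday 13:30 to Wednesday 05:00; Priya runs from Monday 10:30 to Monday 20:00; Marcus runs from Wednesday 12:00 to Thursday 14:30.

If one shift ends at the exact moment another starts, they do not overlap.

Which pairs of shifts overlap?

Declan & Yusuf, Dmitri & Yusuf, Kenji & Priya, Marcus & Yusuf

Sorted by start: Kenji, Priya, Declan, Yusuf, Dmitri, Marcus.
Priya starts before Kenji ends → Kenji and Priya overlap.
Declan starts after Kenji ends; Kenji is clear from here.
Declan starts after Priya ends; Priya is clear from here.
Yusuf starts before Declan ends → Declan and Yusuf overlap.
Dmitri starts exactly when Declan ends (back-to-back, no overlap); Declan is clear from here.
Dmitri starts before Yusuf ends → Yusuf and Dmitri overlap.
Marcus starts before Yusuf ends → Yusuf and Marcus overlap.
Marcus starts after Dmitri ends.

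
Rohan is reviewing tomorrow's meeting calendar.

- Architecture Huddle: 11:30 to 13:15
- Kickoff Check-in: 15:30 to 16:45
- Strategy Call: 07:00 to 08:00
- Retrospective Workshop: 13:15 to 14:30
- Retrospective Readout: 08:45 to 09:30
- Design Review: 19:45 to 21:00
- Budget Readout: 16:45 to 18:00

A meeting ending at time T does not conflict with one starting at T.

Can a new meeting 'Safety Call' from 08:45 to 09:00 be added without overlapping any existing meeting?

Strategy Call: ends 08:00 at or before Safety Call starts 08:45 → clear.
Retrospective Readout: starts 08:45 before Safety Call ends 09:00, and ends 09:30 after Safety Call starts 08:45 → overlap.
Architecture Huddle: starts 11:30 at or after Safety Call ends 09:00 → clear.
Retrospective Workshop: starts 13:15 at or after Safety Call ends 09:00 → clear.
Kickoff Check-in: starts 15:30 at or after Safety Call ends 09:00 → clear.
Budget Readout: starts 16:45 at or after Safety Call ends 09:00 → clear.
Design Review: starts 19:45 at or after Safety Call ends 09:00 → clear.
Safety Call overlaps Retrospective Readout.

No — it overlaps Retrospective Readout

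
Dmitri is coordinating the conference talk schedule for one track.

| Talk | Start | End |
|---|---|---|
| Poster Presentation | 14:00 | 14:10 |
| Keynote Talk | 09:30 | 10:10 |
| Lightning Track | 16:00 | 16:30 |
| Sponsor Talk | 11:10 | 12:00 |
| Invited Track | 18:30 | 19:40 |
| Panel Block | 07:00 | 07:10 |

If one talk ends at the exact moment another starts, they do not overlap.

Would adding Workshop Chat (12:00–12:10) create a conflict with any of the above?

No — it doesn't clash with anything

Panel Block: ends 07:10 at or before Workshop Chat starts 12:00 → clear.
Keynote Talk: ends 10:10 at or before Workshop Chat starts 12:00 → clear.
Sponsor Talk: ends 12:00 at or before Workshop Chat starts 12:00 → clear.
Poster Presentation: starts 14:00 at or after Workshop Chat ends 12:10 → clear.
Lightning Track: starts 16:00 at or after Workshop Chat ends 12:10 → clear.
Invited Track: starts 18:30 at or after Workshop Chat ends 12:10 → clear.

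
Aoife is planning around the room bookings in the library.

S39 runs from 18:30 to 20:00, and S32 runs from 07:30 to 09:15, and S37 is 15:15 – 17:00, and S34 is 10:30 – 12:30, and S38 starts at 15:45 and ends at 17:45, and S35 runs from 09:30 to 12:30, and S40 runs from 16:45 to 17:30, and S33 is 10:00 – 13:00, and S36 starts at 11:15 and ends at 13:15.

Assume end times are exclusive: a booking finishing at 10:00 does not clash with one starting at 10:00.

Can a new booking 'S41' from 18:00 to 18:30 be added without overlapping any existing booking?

Yes — the slot is free

S32: ends 09:15 at or before S41 starts 18:00 → clear.
S35: ends 12:30 at or before S41 starts 18:00 → clear.
S33: ends 13:00 at or before S41 starts 18:00 → clear.
S34: ends 12:30 at or before S41 starts 18:00 → clear.
S36: ends 13:15 at or before S41 starts 18:00 → clear.
S37: ends 17:00 at or before S41 starts 18:00 → clear.
S38: ends 17:45 at or before S41 starts 18:00 → clear.
S40: ends 17:30 at or before S41 starts 18:00 → clear.
S39: starts 18:30 at or after S41 ends 18:30 → clear.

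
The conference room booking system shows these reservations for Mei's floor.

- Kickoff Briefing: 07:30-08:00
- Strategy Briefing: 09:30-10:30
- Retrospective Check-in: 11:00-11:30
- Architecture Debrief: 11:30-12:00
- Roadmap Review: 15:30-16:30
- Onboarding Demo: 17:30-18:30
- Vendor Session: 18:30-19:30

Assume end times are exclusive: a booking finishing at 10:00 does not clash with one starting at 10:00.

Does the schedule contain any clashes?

Sorted by start: Kickoff Briefing, Strategy Briefing, Retrospective Check-in, Architecture Debrief, Roadmap Review, Onboarding Demo, Vendor Session.
Strategy Briefing starts after Kickoff Briefing ends — done with Kickoff Briefing.
Retrospective Check-in starts after Strategy Briefing ends — done with Strategy Briefing.
Architecture Debrief starts exactly when Retrospective Check-in ends (back-to-back, no overlap) — done with Retrospective Check-in.
Roadmap Review starts after Architecture Debrief ends — done with Architecture Debrief.
Onboarding Demo starts after Roadmap Review ends — done with Roadmap Review.
Vendor Session starts exactly when Onboarding Demo ends (back-to-back, no overlap).
Every pair is clear; the schedule has no overlaps.

No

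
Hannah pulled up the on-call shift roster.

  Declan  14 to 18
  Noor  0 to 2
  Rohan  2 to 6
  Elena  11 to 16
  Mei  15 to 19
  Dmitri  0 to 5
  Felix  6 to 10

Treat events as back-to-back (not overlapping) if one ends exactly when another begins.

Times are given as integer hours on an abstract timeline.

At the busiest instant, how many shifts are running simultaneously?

3

Sweep the timeline, counting +1 at each start and −1 at each end (ends before starts at a tie):
0 start Dmitri → 1
0 start Noor → 2
2 end Noor → 1
2 start Rohan → 2
5 end Dmitri → 1
6 end Rohan → 0
6 start Felix → 1
10 end Felix → 0
11 start Elena → 1
14 start Declan → 2
15 start Mei → 3
16 end Elena → 2
18 end Declan → 1
19 end Mei → 0
Peak is 3, at 15 (Declan, Elena, Mei).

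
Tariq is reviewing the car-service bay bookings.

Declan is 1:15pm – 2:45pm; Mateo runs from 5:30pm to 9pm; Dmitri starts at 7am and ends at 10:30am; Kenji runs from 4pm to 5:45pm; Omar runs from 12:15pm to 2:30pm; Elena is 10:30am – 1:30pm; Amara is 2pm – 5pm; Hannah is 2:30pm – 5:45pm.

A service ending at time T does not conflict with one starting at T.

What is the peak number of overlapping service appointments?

3

Sweep the timeline, counting +1 at each start and −1 at each end (ends before starts at a tie):
7am start Dmitri → 1
10:30am end Dmitri → 0
10:30am start Elena → 1
12:15pm start Omar → 2
1:15pm start Declan → 3
1:30pm end Elena → 2
2pm start Amara → 3
2:30pm end Omar → 2
2:30pm start Hannah → 3
2:45pm end Declan → 2
4pm start Kenji → 3
5pm end Amara → 2
5:30pm start Mateo → 3
5:45pm end Hannah → 2
5:45pm end Kenji → 1
9pm end Mateo → 0
Peak is 3, at 1:15pm (Declan, Elena, Omar).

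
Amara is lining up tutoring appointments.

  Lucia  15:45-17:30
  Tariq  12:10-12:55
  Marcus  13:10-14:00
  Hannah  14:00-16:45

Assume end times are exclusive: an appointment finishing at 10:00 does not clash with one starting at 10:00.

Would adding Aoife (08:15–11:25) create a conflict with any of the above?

Tariq: starts 12:10 at or after Aoife ends 11:25 → clear.
Marcus: starts 13:10 at or after Aoife ends 11:25 → clear.
Hannah: starts 14:00 at or after Aoife ends 11:25 → clear.
Lucia: starts 15:45 at or after Aoife ends 11:25 → clear.

No — it doesn't clash with anything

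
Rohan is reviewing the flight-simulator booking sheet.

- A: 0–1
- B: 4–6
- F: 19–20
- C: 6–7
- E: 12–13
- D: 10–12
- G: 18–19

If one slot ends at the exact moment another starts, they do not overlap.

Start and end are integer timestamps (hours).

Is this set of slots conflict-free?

Yes

Check each pair: they overlap iff neither finishes before the other starts.
Sorted by start: A, B, C, D, E, G, F.
B starts after A ends — done with A.
C starts exactly when B ends (back-to-back, no overlap) — done with B.
D starts after C ends — done with C.
E starts exactly when D ends (back-to-back, no overlap) — done with D.
G starts after E ends — done with E.
F starts exactly when G ends (back-to-back, no overlap).
Every pair is clear; the schedule has no overlaps.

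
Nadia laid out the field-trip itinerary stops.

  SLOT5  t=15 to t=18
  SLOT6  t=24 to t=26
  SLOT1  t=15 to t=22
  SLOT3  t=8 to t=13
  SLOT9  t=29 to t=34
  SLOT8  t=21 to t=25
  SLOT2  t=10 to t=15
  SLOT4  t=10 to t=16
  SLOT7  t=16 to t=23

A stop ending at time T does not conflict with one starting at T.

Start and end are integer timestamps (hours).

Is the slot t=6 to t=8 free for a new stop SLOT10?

SLOT3: starts t=8 at or after SLOT10 ends t=8 → clear.
SLOT2: starts t=10 at or after SLOT10 ends t=8 → clear.
SLOT4: starts t=10 at or after SLOT10 ends t=8 → clear.
SLOT1: starts t=15 at or after SLOT10 ends t=8 → clear.
SLOT5: starts t=15 at or after SLOT10 ends t=8 → clear.
SLOT7: starts t=16 at or after SLOT10 ends t=8 → clear.
SLOT8: starts t=21 at or after SLOT10 ends t=8 → clear.
SLOT6: starts t=24 at or after SLOT10 ends t=8 → clear.
SLOT9: starts t=29 at or after SLOT10 ends t=8 → clear.

Yes — the slot is free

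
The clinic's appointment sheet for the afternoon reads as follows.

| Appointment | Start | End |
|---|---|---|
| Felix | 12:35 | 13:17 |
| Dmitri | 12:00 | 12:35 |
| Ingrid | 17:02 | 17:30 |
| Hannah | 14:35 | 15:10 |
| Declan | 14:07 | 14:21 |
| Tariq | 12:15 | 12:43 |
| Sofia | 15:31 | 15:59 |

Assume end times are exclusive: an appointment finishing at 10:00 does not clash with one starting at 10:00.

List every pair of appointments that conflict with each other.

Sorted by start: Dmitri, Tariq, Felix, Declan, Hannah, Sofia, Ingrid.
Tariq starts before Dmitri ends → Dmitri and Tariq overlap.
Felix starts exactly when Dmitri ends (back-to-back, no overlap), so Dmitri has no further overlaps.
Felix starts before Tariq ends → Tariq and Felix overlap.
Declan starts after Tariq ends, so Tariq has no further overlaps.
Declan starts after Felix ends, so Felix has no further overlaps.
Hannah starts after Declan ends, so Declan has no further overlaps.
Sofia starts after Hannah ends, so Hannah has no further overlaps.
Ingrid starts after Sofia ends.

Dmitri & Tariq, Felix & Tariq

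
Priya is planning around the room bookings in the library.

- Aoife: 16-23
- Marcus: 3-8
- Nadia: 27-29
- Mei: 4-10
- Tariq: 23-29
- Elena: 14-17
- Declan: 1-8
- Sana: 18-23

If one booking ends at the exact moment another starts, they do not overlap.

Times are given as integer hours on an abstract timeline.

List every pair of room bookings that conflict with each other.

Sorted by start: Declan, Marcus, Mei, Elena, Aoife, Sana, Tariq, Nadia.
Marcus starts before Declan ends → Declan and Marcus overlap.
Mei starts before Declan ends → Declan and Mei overlap.
Elena starts after Declan ends; Declan is clear from here.
Mei starts before Marcus ends → Marcus and Mei overlap.
Elena starts after Marcus ends; Marcus is clear from here.
Elena starts after Mei ends; Mei is clear from here.
Aoife starts before Elena ends → Elena and Aoife overlap.
Sana starts after Elena ends; Elena is clear from here.
Sana starts before Aoife ends → Aoife and Sana overlap.
Tariq starts exactly when Aoife ends (back-to-back, no overlap); Aoife is clear from here.
Tariq starts exactly when Sana ends (back-to-back, no overlap); Sana is clear from here.
Nadia starts before Tariq ends → Tariq and Nadia overlap.

Aoife & Elena, Aoife & Sana, Declan & Marcus, Declan & Mei, Marcus & Mei, Nadia & Tariq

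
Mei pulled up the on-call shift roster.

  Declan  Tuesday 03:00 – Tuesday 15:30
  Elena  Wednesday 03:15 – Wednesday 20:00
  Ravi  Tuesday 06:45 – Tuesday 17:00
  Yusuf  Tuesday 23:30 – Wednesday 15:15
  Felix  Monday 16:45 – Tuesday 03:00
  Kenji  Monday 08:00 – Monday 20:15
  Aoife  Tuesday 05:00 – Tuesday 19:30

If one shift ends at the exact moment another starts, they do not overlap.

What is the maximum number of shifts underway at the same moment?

Walk through starts and ends in time order (an end at T is processed before a start at T):
Monday 08:00 start Kenji → 1
Monday 16:45 start Felix → 2
Monday 20:15 end Kenji → 1
Tuesday 03:00 end Felix → 0
Tuesday 03:00 start Declan → 1
Tuesday 05:00 start Aoife → 2
Tuesday 06:45 start Ravi → 3
Tuesday 15:30 end Declan → 2
Tuesday 17:00 end Ravi → 1
Tuesday 19:30 end Aoife → 0
Tuesday 23:30 start Yusuf → 1
Wednesday 03:15 start Elena → 2
Wednesday 15:15 end Yusuf → 1
Wednesday 20:00 end Elena → 0
Peak is 3, at Tuesday 06:45 (Aoife, Declan, Ravi).

3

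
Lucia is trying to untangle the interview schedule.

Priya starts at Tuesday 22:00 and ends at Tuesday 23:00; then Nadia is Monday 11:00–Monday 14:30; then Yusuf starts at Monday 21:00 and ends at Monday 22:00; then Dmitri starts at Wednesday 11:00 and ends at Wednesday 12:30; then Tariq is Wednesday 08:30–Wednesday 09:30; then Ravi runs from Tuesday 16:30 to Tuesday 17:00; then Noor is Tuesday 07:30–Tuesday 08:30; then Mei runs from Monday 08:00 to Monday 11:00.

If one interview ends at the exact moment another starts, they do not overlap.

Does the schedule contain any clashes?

Check each pair: they overlap iff neither finishes before the other starts.
Sorted by start: Mei, Nadia, Yusuf, Noor, Ravi, Priya, Tariq, Dmitri.
Nadia starts exactly when Mei ends (back-to-back, no overlap), so nothing later overlaps Mei either.
Yusuf starts after Nadia ends, so nothing later overlaps Nadia either.
Noor starts after Yusuf ends, so nothing later overlaps Yusuf either.
Ravi starts after Noor ends, so nothing later overlaps Noor either.
Priya starts after Ravi ends, so nothing later overlaps Ravi either.
Tariq starts after Priya ends, so nothing later overlaps Priya either.
Dmitri starts after Tariq ends.
Every pair is clear; the schedule has no overlaps.

No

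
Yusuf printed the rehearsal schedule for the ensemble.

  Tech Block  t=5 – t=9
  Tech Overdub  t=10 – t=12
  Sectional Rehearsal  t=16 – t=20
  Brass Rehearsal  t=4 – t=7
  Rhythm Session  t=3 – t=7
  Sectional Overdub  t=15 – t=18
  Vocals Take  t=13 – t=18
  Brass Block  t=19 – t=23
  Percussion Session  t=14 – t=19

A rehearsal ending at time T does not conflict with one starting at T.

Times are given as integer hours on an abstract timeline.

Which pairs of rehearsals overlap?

Sorted by start: Rhythm Session, Brass Rehearsal, Tech Block, Tech Overdub, Vocals Take, Percussion Session, Sectional Overdub, Sectional Rehearsal, Brass Block.
Brass Rehearsal starts before Rhythm Session ends → Rhythm Session and Brass Rehearsal overlap.
Tech Block starts before Rhythm Session ends → Rhythm Session and Tech Block overlap.
Tech Overdub starts after Rhythm Session ends — done with Rhythm Session.
Tech Block starts before Brass Rehearsal ends → Brass Rehearsal and Tech Block overlap.
Tech Overdub starts after Brass Rehearsal ends — done with Brass Rehearsal.
Tech Overdub starts after Tech Block ends — done with Tech Block.
Vocals Take starts after Tech Overdub ends — done with Tech Overdub.
Percussion Session starts before Vocals Take ends → Vocals Take and Percussion Session overlap.
Sectional Overdub starts before Vocals Take ends → Vocals Take and Sectional Overdub overlap.
Sectional Rehearsal starts before Vocals Take ends → Vocals Take and Sectional Rehearsal overlap.
Brass Block starts after Vocals Take ends.
Sectional Overdub starts before Percussion Session ends → Percussion Session and Sectional Overdub overlap.
Sectional Rehearsal starts before Percussion Session ends → Percussion Session and Sectional Rehearsal overlap.
Brass Block starts exactly when Percussion Session ends (back-to-back, no overlap).
Sectional Rehearsal starts before Sectional Overdub ends → Sectional Overdub and Sectional Rehearsal overlap.
Brass Block starts after Sectional Overdub ends.
Brass Block starts before Sectional Rehearsal ends → Sectional Rehearsal and Brass Block overlap.

Brass Block & Sectional Rehearsal, Brass Rehearsal & Rhythm Session, Brass Rehearsal & Tech Block, Percussion Session & Sectional Overdub, Percussion Session & Sectional Rehearsal, Percussion Session & Vocals Take, Rhythm Session & Tech Block, Sectional Overdub & Sectional Rehearsal, Sectional Overdub & Vocals Take, Sectional Rehearsal & Vocals Take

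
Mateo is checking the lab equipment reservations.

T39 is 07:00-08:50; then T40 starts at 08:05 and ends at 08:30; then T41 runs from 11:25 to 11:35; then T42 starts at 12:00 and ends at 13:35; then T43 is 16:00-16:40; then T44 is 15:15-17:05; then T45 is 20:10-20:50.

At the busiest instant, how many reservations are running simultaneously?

2

Sort all start/end points and keep a running count:
07:00 start T39 → 1
08:05 start T40 → 2
08:30 end T40 → 1
08:50 end T39 → 0
11:25 start T41 → 1
11:35 end T41 → 0
12:00 start T42 → 1
13:35 end T42 → 0
15:15 start T44 → 1
16:00 start T43 → 2
16:40 end T43 → 1
17:05 end T44 → 0
20:10 start T45 → 1
20:50 end T45 → 0
Peak is 2, at 08:05 (T39, T40).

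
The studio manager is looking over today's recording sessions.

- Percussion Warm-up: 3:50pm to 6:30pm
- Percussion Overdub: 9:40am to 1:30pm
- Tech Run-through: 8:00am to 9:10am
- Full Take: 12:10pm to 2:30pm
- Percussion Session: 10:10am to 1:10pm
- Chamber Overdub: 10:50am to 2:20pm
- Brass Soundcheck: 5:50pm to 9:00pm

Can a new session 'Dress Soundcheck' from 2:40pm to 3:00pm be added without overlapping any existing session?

Yes — the slot is free

Tech Run-through: ends 9:10am at or before Dress Soundcheck starts 2:40pm → clear.
Percussion Overdub: ends 1:30pm at or before Dress Soundcheck starts 2:40pm → clear.
Percussion Session: ends 1:10pm at or before Dress Soundcheck starts 2:40pm → clear.
Chamber Overdub: ends 2:20pm at or before Dress Soundcheck starts 2:40pm → clear.
Full Take: ends 2:30pm at or before Dress Soundcheck starts 2:40pm → clear.
Percussion Warm-up: starts 3:50pm at or after Dress Soundcheck ends 3:00pm → clear.
Brass Soundcheck: starts 5:50pm at or after Dress Soundcheck ends 3:00pm → clear.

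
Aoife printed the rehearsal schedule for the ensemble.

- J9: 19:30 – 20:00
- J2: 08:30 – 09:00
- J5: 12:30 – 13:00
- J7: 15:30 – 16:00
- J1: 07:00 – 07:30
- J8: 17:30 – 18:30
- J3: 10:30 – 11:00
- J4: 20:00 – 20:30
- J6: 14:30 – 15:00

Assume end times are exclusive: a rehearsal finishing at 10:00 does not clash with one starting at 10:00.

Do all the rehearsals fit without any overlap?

Sorted by start: J1, J2, J3, J5, J6, J7, J8, J9, J4.
J2 starts after J1 ends; J1 is clear from here.
J3 starts after J2 ends; J2 is clear from here.
J5 starts after J3 ends; J3 is clear from here.
J6 starts after J5 ends; J5 is clear from here.
J7 starts after J6 ends; J6 is clear from here.
J8 starts after J7 ends; J7 is clear from here.
J9 starts after J8 ends; J8 is clear from here.
J4 starts exactly when J9 ends (back-to-back, no overlap).
Every pair is clear; the schedule has no overlaps.

Yes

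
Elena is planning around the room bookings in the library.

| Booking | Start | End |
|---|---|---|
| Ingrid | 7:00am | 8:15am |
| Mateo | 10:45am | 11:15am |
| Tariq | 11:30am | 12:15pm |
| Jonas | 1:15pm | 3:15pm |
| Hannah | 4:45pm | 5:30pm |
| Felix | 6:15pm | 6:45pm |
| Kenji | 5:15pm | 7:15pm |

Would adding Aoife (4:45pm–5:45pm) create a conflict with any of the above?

Yes — it overlaps Hannah, Kenji

Ingrid: ends 8:15am at or before Aoife starts 4:45pm → clear.
Mateo: ends 11:15am at or before Aoife starts 4:45pm → clear.
Tariq: ends 12:15pm at or before Aoife starts 4:45pm → clear.
Jonas: ends 3:15pm at or before Aoife starts 4:45pm → clear.
Hannah: starts 4:45pm before Aoife ends 5:45pm, and ends 5:30pm after Aoife starts 4:45pm → overlap.
Kenji: starts 5:15pm before Aoife ends 5:45pm, and ends 7:15pm after Aoife starts 4:45pm → overlap.
Felix: starts 6:15pm at or after Aoife ends 5:45pm → clear.
Aoife overlaps Hannah, Kenji.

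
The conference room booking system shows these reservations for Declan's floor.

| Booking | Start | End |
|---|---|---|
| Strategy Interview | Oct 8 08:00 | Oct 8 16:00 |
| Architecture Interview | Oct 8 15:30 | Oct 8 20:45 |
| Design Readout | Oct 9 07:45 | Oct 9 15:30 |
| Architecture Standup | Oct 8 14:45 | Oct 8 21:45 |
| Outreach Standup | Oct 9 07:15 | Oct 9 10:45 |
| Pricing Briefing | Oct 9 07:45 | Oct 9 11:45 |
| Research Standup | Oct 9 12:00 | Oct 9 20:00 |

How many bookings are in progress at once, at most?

3

Sort all start/end points and keep a running count:
Oct 8 08:00 start Strategy Interview → 1
Oct 8 14:45 start Architecture Standup → 2
Oct 8 15:30 start Architecture Interview → 3
Oct 8 16:00 end Strategy Interview → 2
Oct 8 20:45 end Architecture Interview → 1
Oct 8 21:45 end Architecture Standup → 0
Oct 9 07:15 start Outreach Standup → 1
Oct 9 07:45 start Design Readout → 2
Oct 9 07:45 start Pricing Briefing → 3
Oct 9 10:45 end Outreach Standup → 2
Oct 9 11:45 end Pricing Briefing → 1
Oct 9 12:00 start Research Standup → 2
Oct 9 15:30 end Design Readout → 1
Oct 9 20:00 end Research Standup → 0
Peak is 3, at Oct 8 15:30 (Architecture Interview, Architecture Standup, Strategy Interview).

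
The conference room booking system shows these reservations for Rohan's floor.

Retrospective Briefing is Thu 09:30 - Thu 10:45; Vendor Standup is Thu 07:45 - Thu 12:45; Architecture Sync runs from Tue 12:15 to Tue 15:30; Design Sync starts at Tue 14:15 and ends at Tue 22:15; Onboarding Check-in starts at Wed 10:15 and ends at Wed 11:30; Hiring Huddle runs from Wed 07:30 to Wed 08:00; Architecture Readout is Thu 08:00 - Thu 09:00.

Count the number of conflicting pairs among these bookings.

3

Sorted by start: Architecture Sync, Design Sync, Hiring Huddle, Onboarding Check-in, Vendor Standup, Architecture Readout, Retrospective Briefing.
Design Sync starts before Architecture Sync ends → Architecture Sync and Design Sync overlap.
Hiring Huddle starts after Architecture Sync ends, so nothing later overlaps Architecture Sync either.
Hiring Huddle starts after Design Sync ends, so nothing later overlaps Design Sync either.
Onboarding Check-in starts after Hiring Huddle ends, so nothing later overlaps Hiring Huddle either.
Vendor Standup starts after Onboarding Check-in ends, so nothing later overlaps Onboarding Check-in either.
Architecture Readout starts before Vendor Standup ends → Vendor Standup and Architecture Readout overlap.
Retrospective Briefing starts before Vendor Standup ends → Vendor Standup and Retrospective Briefing overlap.
Retrospective Briefing starts after Architecture Readout ends.
Overlapping pairs: Architecture Readout & Vendor Standup, Architecture Sync & Design Sync, Retrospective Briefing & Vendor Standup — 3 in total.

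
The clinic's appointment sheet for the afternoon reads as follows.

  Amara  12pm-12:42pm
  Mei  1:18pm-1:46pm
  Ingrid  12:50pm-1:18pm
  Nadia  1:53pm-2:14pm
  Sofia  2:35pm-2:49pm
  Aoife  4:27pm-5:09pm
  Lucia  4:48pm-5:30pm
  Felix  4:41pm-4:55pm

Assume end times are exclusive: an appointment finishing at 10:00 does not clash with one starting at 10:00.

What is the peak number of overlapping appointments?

3

Sweep the timeline, counting +1 at each start and −1 at each end (ends before starts at a tie):
12pm start Amara → 1
12:42pm end Amara → 0
12:50pm start Ingrid → 1
1:18pm end Ingrid → 0
1:18pm start Mei → 1
1:46pm end Mei → 0
1:53pm start Nadia → 1
2:14pm end Nadia → 0
2:35pm start Sofia → 1
2:49pm end Sofia → 0
4:27pm start Aoife → 1
4:41pm start Felix → 2
4:48pm start Lucia → 3
4:55pm end Felix → 2
5:09pm end Aoife → 1
5:30pm end Lucia → 0
Peak is 3, at 4:48pm (Aoife, Felix, Lucia).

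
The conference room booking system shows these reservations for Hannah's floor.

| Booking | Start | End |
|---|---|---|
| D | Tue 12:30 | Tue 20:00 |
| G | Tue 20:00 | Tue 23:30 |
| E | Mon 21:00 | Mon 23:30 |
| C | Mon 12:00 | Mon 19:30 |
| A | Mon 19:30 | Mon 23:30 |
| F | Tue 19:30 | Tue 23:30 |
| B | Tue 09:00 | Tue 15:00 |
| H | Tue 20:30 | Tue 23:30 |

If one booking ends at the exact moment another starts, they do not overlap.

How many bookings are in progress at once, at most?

3

Walk through starts and ends in time order (an end at T is processed before a start at T):
Mon 12:00 start C → 1
Mon 19:30 end C → 0
Mon 19:30 start A → 1
Mon 21:00 start E → 2
Mon 23:30 end A → 1
Mon 23:30 end E → 0
Tue 09:00 start B → 1
Tue 12:30 start D → 2
Tue 15:00 end B → 1
Tue 19:30 start F → 2
Tue 20:00 end D → 1
Tue 20:00 start G → 2
Tue 20:30 start H → 3
Tue 23:30 end F → 2
Tue 23:30 end G → 1
Tue 23:30 end H → 0
Peak is 3, at Tue 20:30 (F, G, H).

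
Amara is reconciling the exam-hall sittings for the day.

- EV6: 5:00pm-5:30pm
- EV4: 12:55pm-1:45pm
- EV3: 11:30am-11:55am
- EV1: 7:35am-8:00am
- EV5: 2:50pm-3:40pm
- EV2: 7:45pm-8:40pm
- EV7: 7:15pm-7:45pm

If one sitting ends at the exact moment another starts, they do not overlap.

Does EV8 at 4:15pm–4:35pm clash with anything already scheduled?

EV1: ends 8:00am at or before EV8 starts 4:15pm → clear.
EV3: ends 11:55am at or before EV8 starts 4:15pm → clear.
EV4: ends 1:45pm at or before EV8 starts 4:15pm → clear.
EV5: ends 3:40pm at or before EV8 starts 4:15pm → clear.
EV6: starts 5:00pm at or after EV8 ends 4:35pm → clear.
EV7: starts 7:15pm at or after EV8 ends 4:35pm → clear.
EV2: starts 7:45pm at or after EV8 ends 4:35pm → clear.

No — it doesn't clash with anything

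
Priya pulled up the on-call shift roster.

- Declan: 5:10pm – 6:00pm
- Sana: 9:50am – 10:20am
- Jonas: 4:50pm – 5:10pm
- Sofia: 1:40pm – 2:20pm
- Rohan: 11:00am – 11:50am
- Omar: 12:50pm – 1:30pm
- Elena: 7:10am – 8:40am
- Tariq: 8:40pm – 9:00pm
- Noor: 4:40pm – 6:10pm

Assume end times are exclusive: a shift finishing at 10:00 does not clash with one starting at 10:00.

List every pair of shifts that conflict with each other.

Sorted by start: Elena, Sana, Rohan, Omar, Sofia, Noor, Jonas, Declan, Tariq.
Sana starts after Elena ends, so nothing later overlaps Elena either.
Rohan starts after Sana ends, so nothing later overlaps Sana either.
Omar starts after Rohan ends, so nothing later overlaps Rohan either.
Sofia starts after Omar ends, so nothing later overlaps Omar either.
Noor starts after Sofia ends, so nothing later overlaps Sofia either.
Jonas starts before Noor ends → Noor and Jonas overlap.
Declan starts before Noor ends → Noor and Declan overlap.
Tariq starts after Noor ends.
Declan starts exactly when Jonas ends (back-to-back, no overlap), so nothing later overlaps Jonas either.
Tariq starts after Declan ends.

Declan & Noor, Jonas & Noor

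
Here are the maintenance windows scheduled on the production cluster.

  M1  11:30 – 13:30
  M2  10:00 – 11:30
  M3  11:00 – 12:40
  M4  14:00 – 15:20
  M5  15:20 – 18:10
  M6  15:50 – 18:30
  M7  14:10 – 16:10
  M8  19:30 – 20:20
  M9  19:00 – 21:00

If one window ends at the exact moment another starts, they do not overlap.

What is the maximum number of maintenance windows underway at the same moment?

Sweep the timeline, counting +1 at each start and −1 at each end (ends before starts at a tie):
10:00 start M2 → 1
11:00 start M3 → 2
11:30 end M2 → 1
11:30 start M1 → 2
12:40 end M3 → 1
13:30 end M1 → 0
14:00 start M4 → 1
14:10 start M7 → 2
15:20 end M4 → 1
15:20 start M5 → 2
15:50 start M6 → 3
16:10 end M7 → 2
18:10 end M5 → 1
18:30 end M6 → 0
19:00 start M9 → 1
19:30 start M8 → 2
20:20 end M8 → 1
21:00 end M9 → 0
Peak is 3, at 15:50 (M5, M6, M7).

3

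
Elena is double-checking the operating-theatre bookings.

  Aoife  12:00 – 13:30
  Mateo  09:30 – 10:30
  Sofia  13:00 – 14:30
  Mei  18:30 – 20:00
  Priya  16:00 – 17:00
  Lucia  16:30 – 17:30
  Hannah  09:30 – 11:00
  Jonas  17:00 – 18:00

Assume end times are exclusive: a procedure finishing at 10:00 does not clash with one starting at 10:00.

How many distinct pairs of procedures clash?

4

Sorted by start: Hannah, Mateo, Aoife, Sofia, Priya, Lucia, Jonas, Mei.
Mateo starts before Hannah ends → Hannah and Mateo overlap.
Aoife starts after Hannah ends, so nothing later overlaps Hannah either.
Aoife starts after Mateo ends, so nothing later overlaps Mateo either.
Sofia starts before Aoife ends → Aoife and Sofia overlap.
Priya starts after Aoife ends, so nothing later overlaps Aoife either.
Priya starts after Sofia ends, so nothing later overlaps Sofia either.
Lucia starts before Priya ends → Priya and Lucia overlap.
Jonas starts exactly when Priya ends (back-to-back, no overlap), so nothing later overlaps Priya either.
Jonas starts before Lucia ends → Lucia and Jonas overlap.
Mei starts after Lucia ends.
Mei starts after Jonas ends.
Overlapping pairs: Aoife & Sofia, Hannah & Mateo, Jonas & Lucia, Lucia & Priya — 4 in total.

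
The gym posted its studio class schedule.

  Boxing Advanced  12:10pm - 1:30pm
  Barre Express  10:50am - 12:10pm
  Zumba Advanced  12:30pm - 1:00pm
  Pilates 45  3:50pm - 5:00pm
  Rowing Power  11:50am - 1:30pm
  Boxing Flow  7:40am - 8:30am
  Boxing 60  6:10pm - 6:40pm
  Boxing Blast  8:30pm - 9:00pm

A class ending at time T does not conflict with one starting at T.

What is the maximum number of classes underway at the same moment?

3

Sort all start/end points and keep a running count:
7:40am start Boxing Flow → 1
8:30am end Boxing Flow → 0
10:50am start Barre Express → 1
11:50am start Rowing Power → 2
12:10pm end Barre Express → 1
12:10pm start Boxing Advanced → 2
12:30pm start Zumba Advanced → 3
1:00pm end Zumba Advanced → 2
1:30pm end Boxing Advanced → 1
1:30pm end Rowing Power → 0
3:50pm start Pilates 45 → 1
5:00pm end Pilates 45 → 0
6:10pm start Boxing 60 → 1
6:40pm end Boxing 60 → 0
8:30pm start Boxing Blast → 1
9:00pm end Boxing Blast → 0
Peak is 3, at 12:30pm (Boxing Advanced, Rowing Power, Zumba Advanced).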